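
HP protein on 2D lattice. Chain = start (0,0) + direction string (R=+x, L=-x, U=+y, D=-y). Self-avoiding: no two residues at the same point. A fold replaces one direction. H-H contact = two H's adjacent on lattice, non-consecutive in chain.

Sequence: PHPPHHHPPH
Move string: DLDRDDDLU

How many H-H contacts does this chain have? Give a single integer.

Answer: 2

Derivation:
Positions: [(0, 0), (0, -1), (-1, -1), (-1, -2), (0, -2), (0, -3), (0, -4), (0, -5), (-1, -5), (-1, -4)]
H-H contact: residue 1 @(0,-1) - residue 4 @(0, -2)
H-H contact: residue 6 @(0,-4) - residue 9 @(-1, -4)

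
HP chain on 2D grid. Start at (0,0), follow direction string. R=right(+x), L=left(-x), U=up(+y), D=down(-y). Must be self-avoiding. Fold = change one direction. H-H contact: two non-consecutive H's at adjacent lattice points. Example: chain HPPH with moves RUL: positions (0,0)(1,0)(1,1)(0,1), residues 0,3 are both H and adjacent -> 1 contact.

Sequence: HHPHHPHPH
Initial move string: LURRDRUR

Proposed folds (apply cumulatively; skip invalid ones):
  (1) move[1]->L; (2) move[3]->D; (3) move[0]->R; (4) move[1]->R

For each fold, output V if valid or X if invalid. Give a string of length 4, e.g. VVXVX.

Answer: XXVV

Derivation:
Initial: LURRDRUR -> [(0, 0), (-1, 0), (-1, 1), (0, 1), (1, 1), (1, 0), (2, 0), (2, 1), (3, 1)]
Fold 1: move[1]->L => LLRRDRUR INVALID (collision), skipped
Fold 2: move[3]->D => LURDDRUR INVALID (collision), skipped
Fold 3: move[0]->R => RURRDRUR VALID
Fold 4: move[1]->R => RRRRDRUR VALID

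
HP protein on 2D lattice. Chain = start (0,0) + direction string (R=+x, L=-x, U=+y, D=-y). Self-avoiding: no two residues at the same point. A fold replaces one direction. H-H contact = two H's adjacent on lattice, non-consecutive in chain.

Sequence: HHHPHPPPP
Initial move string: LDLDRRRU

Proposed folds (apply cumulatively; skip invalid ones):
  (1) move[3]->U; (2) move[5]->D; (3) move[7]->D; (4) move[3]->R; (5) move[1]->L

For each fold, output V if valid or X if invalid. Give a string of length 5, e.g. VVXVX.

Initial: LDLDRRRU -> [(0, 0), (-1, 0), (-1, -1), (-2, -1), (-2, -2), (-1, -2), (0, -2), (1, -2), (1, -1)]
Fold 1: move[3]->U => LDLURRRU INVALID (collision), skipped
Fold 2: move[5]->D => LDLDRDRU VALID
Fold 3: move[7]->D => LDLDRDRD VALID
Fold 4: move[3]->R => LDLRRDRD INVALID (collision), skipped
Fold 5: move[1]->L => LLLDRDRD VALID

Answer: XVVXV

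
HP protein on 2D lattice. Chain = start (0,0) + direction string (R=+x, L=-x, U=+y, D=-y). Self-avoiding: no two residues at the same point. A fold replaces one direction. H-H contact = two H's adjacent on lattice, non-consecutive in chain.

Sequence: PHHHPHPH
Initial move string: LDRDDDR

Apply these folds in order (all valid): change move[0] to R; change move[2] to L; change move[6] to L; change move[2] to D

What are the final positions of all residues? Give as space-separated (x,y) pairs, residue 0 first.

Answer: (0,0) (1,0) (1,-1) (1,-2) (1,-3) (1,-4) (1,-5) (0,-5)

Derivation:
Initial moves: LDRDDDR
Fold: move[0]->R => RDRDDDR (positions: [(0, 0), (1, 0), (1, -1), (2, -1), (2, -2), (2, -3), (2, -4), (3, -4)])
Fold: move[2]->L => RDLDDDR (positions: [(0, 0), (1, 0), (1, -1), (0, -1), (0, -2), (0, -3), (0, -4), (1, -4)])
Fold: move[6]->L => RDLDDDL (positions: [(0, 0), (1, 0), (1, -1), (0, -1), (0, -2), (0, -3), (0, -4), (-1, -4)])
Fold: move[2]->D => RDDDDDL (positions: [(0, 0), (1, 0), (1, -1), (1, -2), (1, -3), (1, -4), (1, -5), (0, -5)])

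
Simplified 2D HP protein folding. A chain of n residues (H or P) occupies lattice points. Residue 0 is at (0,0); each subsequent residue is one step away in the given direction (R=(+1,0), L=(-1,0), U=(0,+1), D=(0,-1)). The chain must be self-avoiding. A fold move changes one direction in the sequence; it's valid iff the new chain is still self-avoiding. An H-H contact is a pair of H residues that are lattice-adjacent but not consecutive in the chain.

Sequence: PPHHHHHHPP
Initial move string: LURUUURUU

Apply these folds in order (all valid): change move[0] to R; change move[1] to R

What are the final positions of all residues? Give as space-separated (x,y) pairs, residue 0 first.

Answer: (0,0) (1,0) (2,0) (3,0) (3,1) (3,2) (3,3) (4,3) (4,4) (4,5)

Derivation:
Initial moves: LURUUURUU
Fold: move[0]->R => RURUUURUU (positions: [(0, 0), (1, 0), (1, 1), (2, 1), (2, 2), (2, 3), (2, 4), (3, 4), (3, 5), (3, 6)])
Fold: move[1]->R => RRRUUURUU (positions: [(0, 0), (1, 0), (2, 0), (3, 0), (3, 1), (3, 2), (3, 3), (4, 3), (4, 4), (4, 5)])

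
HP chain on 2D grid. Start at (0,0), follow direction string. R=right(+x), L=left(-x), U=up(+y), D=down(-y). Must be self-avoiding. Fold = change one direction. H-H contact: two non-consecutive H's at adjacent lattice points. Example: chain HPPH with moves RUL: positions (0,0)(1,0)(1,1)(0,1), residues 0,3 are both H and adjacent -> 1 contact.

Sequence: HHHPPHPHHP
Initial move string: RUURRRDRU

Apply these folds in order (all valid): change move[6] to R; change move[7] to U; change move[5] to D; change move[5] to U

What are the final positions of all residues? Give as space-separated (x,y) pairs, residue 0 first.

Initial moves: RUURRRDRU
Fold: move[6]->R => RUURRRRRU (positions: [(0, 0), (1, 0), (1, 1), (1, 2), (2, 2), (3, 2), (4, 2), (5, 2), (6, 2), (6, 3)])
Fold: move[7]->U => RUURRRRUU (positions: [(0, 0), (1, 0), (1, 1), (1, 2), (2, 2), (3, 2), (4, 2), (5, 2), (5, 3), (5, 4)])
Fold: move[5]->D => RUURRDRUU (positions: [(0, 0), (1, 0), (1, 1), (1, 2), (2, 2), (3, 2), (3, 1), (4, 1), (4, 2), (4, 3)])
Fold: move[5]->U => RUURRURUU (positions: [(0, 0), (1, 0), (1, 1), (1, 2), (2, 2), (3, 2), (3, 3), (4, 3), (4, 4), (4, 5)])

Answer: (0,0) (1,0) (1,1) (1,2) (2,2) (3,2) (3,3) (4,3) (4,4) (4,5)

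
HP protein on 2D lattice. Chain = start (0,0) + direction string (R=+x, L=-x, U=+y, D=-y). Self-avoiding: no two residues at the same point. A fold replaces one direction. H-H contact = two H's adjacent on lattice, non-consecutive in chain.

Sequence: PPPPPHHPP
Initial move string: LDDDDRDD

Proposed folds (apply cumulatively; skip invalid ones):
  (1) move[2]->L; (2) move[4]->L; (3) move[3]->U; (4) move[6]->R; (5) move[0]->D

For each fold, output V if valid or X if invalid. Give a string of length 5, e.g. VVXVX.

Answer: VXXVV

Derivation:
Initial: LDDDDRDD -> [(0, 0), (-1, 0), (-1, -1), (-1, -2), (-1, -3), (-1, -4), (0, -4), (0, -5), (0, -6)]
Fold 1: move[2]->L => LDLDDRDD VALID
Fold 2: move[4]->L => LDLDLRDD INVALID (collision), skipped
Fold 3: move[3]->U => LDLUDRDD INVALID (collision), skipped
Fold 4: move[6]->R => LDLDDRRD VALID
Fold 5: move[0]->D => DDLDDRRD VALID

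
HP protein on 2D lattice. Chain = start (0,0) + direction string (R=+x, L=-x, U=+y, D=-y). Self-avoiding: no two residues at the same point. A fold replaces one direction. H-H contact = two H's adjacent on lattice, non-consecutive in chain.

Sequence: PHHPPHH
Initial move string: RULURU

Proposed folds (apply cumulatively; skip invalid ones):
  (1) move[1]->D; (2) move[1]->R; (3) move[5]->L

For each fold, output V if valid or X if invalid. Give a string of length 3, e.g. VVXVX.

Answer: XXX

Derivation:
Initial: RULURU -> [(0, 0), (1, 0), (1, 1), (0, 1), (0, 2), (1, 2), (1, 3)]
Fold 1: move[1]->D => RDLURU INVALID (collision), skipped
Fold 2: move[1]->R => RRLURU INVALID (collision), skipped
Fold 3: move[5]->L => RULURL INVALID (collision), skipped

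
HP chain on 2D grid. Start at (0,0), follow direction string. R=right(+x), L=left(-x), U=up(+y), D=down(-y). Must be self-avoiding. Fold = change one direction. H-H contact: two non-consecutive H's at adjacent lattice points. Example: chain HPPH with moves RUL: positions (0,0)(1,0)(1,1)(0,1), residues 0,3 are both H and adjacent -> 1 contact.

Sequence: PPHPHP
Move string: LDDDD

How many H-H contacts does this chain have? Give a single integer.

Positions: [(0, 0), (-1, 0), (-1, -1), (-1, -2), (-1, -3), (-1, -4)]
No H-H contacts found.

Answer: 0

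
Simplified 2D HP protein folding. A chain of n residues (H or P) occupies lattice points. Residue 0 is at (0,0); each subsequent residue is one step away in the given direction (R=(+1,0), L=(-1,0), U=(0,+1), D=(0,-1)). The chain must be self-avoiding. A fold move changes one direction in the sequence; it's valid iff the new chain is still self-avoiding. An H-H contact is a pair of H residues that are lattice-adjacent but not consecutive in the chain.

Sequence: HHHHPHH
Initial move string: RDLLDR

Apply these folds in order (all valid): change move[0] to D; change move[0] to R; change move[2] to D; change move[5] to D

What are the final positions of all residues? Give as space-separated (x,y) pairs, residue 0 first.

Initial moves: RDLLDR
Fold: move[0]->D => DDLLDR (positions: [(0, 0), (0, -1), (0, -2), (-1, -2), (-2, -2), (-2, -3), (-1, -3)])
Fold: move[0]->R => RDLLDR (positions: [(0, 0), (1, 0), (1, -1), (0, -1), (-1, -1), (-1, -2), (0, -2)])
Fold: move[2]->D => RDDLDR (positions: [(0, 0), (1, 0), (1, -1), (1, -2), (0, -2), (0, -3), (1, -3)])
Fold: move[5]->D => RDDLDD (positions: [(0, 0), (1, 0), (1, -1), (1, -2), (0, -2), (0, -3), (0, -4)])

Answer: (0,0) (1,0) (1,-1) (1,-2) (0,-2) (0,-3) (0,-4)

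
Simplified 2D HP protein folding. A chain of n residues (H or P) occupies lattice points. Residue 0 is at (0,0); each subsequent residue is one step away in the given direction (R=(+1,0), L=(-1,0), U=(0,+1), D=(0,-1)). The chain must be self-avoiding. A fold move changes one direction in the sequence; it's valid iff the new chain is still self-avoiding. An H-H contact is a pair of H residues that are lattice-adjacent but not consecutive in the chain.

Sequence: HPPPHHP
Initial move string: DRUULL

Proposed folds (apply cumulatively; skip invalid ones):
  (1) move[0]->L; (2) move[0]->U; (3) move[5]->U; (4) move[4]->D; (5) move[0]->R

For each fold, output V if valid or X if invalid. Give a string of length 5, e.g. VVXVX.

Answer: XVVXV

Derivation:
Initial: DRUULL -> [(0, 0), (0, -1), (1, -1), (1, 0), (1, 1), (0, 1), (-1, 1)]
Fold 1: move[0]->L => LRUULL INVALID (collision), skipped
Fold 2: move[0]->U => URUULL VALID
Fold 3: move[5]->U => URUULU VALID
Fold 4: move[4]->D => URUUDU INVALID (collision), skipped
Fold 5: move[0]->R => RRUULU VALID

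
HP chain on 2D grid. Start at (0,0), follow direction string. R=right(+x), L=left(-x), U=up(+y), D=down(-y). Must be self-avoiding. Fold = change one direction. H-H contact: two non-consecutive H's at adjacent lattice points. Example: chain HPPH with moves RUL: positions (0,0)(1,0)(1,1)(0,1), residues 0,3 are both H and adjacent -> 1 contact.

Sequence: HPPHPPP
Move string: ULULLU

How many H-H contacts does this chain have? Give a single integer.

Positions: [(0, 0), (0, 1), (-1, 1), (-1, 2), (-2, 2), (-3, 2), (-3, 3)]
No H-H contacts found.

Answer: 0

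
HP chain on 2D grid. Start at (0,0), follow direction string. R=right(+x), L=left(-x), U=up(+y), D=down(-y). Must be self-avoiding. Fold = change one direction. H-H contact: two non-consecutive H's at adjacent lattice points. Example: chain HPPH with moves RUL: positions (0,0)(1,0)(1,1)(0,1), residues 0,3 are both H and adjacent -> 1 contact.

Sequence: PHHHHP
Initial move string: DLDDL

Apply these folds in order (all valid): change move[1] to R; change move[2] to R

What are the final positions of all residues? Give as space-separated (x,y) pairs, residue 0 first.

Answer: (0,0) (0,-1) (1,-1) (2,-1) (2,-2) (1,-2)

Derivation:
Initial moves: DLDDL
Fold: move[1]->R => DRDDL (positions: [(0, 0), (0, -1), (1, -1), (1, -2), (1, -3), (0, -3)])
Fold: move[2]->R => DRRDL (positions: [(0, 0), (0, -1), (1, -1), (2, -1), (2, -2), (1, -2)])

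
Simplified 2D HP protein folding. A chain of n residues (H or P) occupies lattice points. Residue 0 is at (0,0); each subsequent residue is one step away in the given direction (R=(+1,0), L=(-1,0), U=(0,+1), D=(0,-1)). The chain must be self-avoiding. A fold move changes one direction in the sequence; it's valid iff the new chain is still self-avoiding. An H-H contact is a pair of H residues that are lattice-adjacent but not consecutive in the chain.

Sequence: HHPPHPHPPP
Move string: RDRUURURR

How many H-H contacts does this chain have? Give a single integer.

Positions: [(0, 0), (1, 0), (1, -1), (2, -1), (2, 0), (2, 1), (3, 1), (3, 2), (4, 2), (5, 2)]
H-H contact: residue 1 @(1,0) - residue 4 @(2, 0)

Answer: 1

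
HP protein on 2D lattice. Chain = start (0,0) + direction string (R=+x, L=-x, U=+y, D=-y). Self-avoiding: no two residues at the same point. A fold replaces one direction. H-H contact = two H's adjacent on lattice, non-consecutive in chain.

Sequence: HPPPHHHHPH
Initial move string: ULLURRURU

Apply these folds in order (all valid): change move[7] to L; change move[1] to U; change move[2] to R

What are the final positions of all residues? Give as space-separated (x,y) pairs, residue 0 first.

Initial moves: ULLURRURU
Fold: move[7]->L => ULLURRULU (positions: [(0, 0), (0, 1), (-1, 1), (-2, 1), (-2, 2), (-1, 2), (0, 2), (0, 3), (-1, 3), (-1, 4)])
Fold: move[1]->U => UULURRULU (positions: [(0, 0), (0, 1), (0, 2), (-1, 2), (-1, 3), (0, 3), (1, 3), (1, 4), (0, 4), (0, 5)])
Fold: move[2]->R => UURURRULU (positions: [(0, 0), (0, 1), (0, 2), (1, 2), (1, 3), (2, 3), (3, 3), (3, 4), (2, 4), (2, 5)])

Answer: (0,0) (0,1) (0,2) (1,2) (1,3) (2,3) (3,3) (3,4) (2,4) (2,5)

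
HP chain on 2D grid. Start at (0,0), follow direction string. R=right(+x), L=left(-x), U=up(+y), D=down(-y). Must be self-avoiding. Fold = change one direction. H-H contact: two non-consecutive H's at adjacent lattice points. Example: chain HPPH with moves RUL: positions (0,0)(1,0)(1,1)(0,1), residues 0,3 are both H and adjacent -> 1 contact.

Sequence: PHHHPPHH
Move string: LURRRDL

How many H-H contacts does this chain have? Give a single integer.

Answer: 0

Derivation:
Positions: [(0, 0), (-1, 0), (-1, 1), (0, 1), (1, 1), (2, 1), (2, 0), (1, 0)]
No H-H contacts found.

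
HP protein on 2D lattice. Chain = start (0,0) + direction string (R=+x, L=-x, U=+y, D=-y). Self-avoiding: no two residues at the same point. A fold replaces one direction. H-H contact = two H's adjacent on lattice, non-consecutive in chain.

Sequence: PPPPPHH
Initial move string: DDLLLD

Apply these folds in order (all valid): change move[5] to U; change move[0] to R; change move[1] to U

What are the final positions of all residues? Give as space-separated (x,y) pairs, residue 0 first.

Initial moves: DDLLLD
Fold: move[5]->U => DDLLLU (positions: [(0, 0), (0, -1), (0, -2), (-1, -2), (-2, -2), (-3, -2), (-3, -1)])
Fold: move[0]->R => RDLLLU (positions: [(0, 0), (1, 0), (1, -1), (0, -1), (-1, -1), (-2, -1), (-2, 0)])
Fold: move[1]->U => RULLLU (positions: [(0, 0), (1, 0), (1, 1), (0, 1), (-1, 1), (-2, 1), (-2, 2)])

Answer: (0,0) (1,0) (1,1) (0,1) (-1,1) (-2,1) (-2,2)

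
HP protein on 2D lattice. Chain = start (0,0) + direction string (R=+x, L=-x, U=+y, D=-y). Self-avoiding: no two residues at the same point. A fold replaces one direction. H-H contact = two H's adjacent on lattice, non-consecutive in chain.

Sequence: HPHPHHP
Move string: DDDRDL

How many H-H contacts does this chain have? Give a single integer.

Answer: 0

Derivation:
Positions: [(0, 0), (0, -1), (0, -2), (0, -3), (1, -3), (1, -4), (0, -4)]
No H-H contacts found.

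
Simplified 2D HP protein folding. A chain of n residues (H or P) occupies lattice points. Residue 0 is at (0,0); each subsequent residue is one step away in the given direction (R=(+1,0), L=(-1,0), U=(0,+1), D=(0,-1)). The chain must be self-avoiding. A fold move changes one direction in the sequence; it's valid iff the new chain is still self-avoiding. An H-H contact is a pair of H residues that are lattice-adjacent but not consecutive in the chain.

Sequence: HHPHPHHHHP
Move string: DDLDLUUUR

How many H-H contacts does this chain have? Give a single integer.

Positions: [(0, 0), (0, -1), (0, -2), (-1, -2), (-1, -3), (-2, -3), (-2, -2), (-2, -1), (-2, 0), (-1, 0)]
H-H contact: residue 3 @(-1,-2) - residue 6 @(-2, -2)

Answer: 1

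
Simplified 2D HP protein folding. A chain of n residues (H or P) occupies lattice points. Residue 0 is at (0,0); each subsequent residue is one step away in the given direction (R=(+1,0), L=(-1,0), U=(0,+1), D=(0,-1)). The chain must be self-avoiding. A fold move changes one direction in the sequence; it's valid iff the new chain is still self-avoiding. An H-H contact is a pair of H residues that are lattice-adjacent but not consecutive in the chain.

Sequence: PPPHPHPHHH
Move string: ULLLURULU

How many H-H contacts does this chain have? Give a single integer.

Answer: 1

Derivation:
Positions: [(0, 0), (0, 1), (-1, 1), (-2, 1), (-3, 1), (-3, 2), (-2, 2), (-2, 3), (-3, 3), (-3, 4)]
H-H contact: residue 5 @(-3,2) - residue 8 @(-3, 3)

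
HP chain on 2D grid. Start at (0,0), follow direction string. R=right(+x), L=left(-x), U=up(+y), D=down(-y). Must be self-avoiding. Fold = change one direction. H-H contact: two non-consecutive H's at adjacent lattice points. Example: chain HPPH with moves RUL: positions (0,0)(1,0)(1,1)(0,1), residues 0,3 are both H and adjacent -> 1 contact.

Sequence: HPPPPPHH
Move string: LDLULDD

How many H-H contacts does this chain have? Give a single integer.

Answer: 0

Derivation:
Positions: [(0, 0), (-1, 0), (-1, -1), (-2, -1), (-2, 0), (-3, 0), (-3, -1), (-3, -2)]
No H-H contacts found.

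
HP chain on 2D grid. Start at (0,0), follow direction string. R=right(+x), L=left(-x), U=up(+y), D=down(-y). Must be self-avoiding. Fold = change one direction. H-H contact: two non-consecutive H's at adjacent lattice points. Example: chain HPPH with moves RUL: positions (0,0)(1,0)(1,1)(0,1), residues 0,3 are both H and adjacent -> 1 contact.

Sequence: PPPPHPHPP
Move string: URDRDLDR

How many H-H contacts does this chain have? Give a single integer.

Answer: 0

Derivation:
Positions: [(0, 0), (0, 1), (1, 1), (1, 0), (2, 0), (2, -1), (1, -1), (1, -2), (2, -2)]
No H-H contacts found.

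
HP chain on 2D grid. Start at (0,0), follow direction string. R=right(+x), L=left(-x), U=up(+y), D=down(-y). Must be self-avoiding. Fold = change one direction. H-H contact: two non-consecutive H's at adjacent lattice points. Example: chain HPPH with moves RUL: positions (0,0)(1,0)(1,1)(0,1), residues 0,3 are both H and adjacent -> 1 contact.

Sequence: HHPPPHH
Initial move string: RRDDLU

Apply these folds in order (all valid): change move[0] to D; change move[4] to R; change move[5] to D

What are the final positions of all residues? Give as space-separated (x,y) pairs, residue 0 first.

Initial moves: RRDDLU
Fold: move[0]->D => DRDDLU (positions: [(0, 0), (0, -1), (1, -1), (1, -2), (1, -3), (0, -3), (0, -2)])
Fold: move[4]->R => DRDDRU (positions: [(0, 0), (0, -1), (1, -1), (1, -2), (1, -3), (2, -3), (2, -2)])
Fold: move[5]->D => DRDDRD (positions: [(0, 0), (0, -1), (1, -1), (1, -2), (1, -3), (2, -3), (2, -4)])

Answer: (0,0) (0,-1) (1,-1) (1,-2) (1,-3) (2,-3) (2,-4)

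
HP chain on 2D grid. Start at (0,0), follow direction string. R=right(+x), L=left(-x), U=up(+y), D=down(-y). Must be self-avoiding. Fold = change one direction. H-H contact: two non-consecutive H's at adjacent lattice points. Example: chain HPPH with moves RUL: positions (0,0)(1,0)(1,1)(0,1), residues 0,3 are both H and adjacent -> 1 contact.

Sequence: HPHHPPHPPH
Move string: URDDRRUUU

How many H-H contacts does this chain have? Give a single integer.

Positions: [(0, 0), (0, 1), (1, 1), (1, 0), (1, -1), (2, -1), (3, -1), (3, 0), (3, 1), (3, 2)]
H-H contact: residue 0 @(0,0) - residue 3 @(1, 0)

Answer: 1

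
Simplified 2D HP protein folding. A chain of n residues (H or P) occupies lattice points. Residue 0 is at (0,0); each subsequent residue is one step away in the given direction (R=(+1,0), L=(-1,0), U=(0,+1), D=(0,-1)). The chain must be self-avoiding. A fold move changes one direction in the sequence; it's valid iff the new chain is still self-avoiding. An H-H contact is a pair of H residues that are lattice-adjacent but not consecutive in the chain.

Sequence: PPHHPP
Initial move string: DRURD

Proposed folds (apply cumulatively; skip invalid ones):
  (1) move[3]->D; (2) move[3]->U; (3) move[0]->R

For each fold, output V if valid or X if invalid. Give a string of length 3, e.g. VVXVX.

Initial: DRURD -> [(0, 0), (0, -1), (1, -1), (1, 0), (2, 0), (2, -1)]
Fold 1: move[3]->D => DRUDD INVALID (collision), skipped
Fold 2: move[3]->U => DRUUD INVALID (collision), skipped
Fold 3: move[0]->R => RRURD VALID

Answer: XXV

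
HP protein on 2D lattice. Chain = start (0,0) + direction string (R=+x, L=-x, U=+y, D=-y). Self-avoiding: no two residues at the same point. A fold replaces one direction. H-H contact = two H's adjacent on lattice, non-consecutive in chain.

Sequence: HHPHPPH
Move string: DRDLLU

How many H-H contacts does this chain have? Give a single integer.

Answer: 1

Derivation:
Positions: [(0, 0), (0, -1), (1, -1), (1, -2), (0, -2), (-1, -2), (-1, -1)]
H-H contact: residue 1 @(0,-1) - residue 6 @(-1, -1)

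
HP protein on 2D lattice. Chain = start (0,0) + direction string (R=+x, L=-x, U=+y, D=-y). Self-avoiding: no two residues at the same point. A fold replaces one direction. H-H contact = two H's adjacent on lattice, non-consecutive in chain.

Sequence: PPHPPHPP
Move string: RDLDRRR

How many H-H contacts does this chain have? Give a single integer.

Answer: 1

Derivation:
Positions: [(0, 0), (1, 0), (1, -1), (0, -1), (0, -2), (1, -2), (2, -2), (3, -2)]
H-H contact: residue 2 @(1,-1) - residue 5 @(1, -2)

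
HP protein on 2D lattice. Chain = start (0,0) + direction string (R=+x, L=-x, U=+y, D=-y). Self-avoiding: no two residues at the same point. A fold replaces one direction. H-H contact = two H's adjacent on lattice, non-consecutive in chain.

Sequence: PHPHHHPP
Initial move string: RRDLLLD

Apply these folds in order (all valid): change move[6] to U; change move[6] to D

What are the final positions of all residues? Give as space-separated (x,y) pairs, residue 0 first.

Answer: (0,0) (1,0) (2,0) (2,-1) (1,-1) (0,-1) (-1,-1) (-1,-2)

Derivation:
Initial moves: RRDLLLD
Fold: move[6]->U => RRDLLLU (positions: [(0, 0), (1, 0), (2, 0), (2, -1), (1, -1), (0, -1), (-1, -1), (-1, 0)])
Fold: move[6]->D => RRDLLLD (positions: [(0, 0), (1, 0), (2, 0), (2, -1), (1, -1), (0, -1), (-1, -1), (-1, -2)])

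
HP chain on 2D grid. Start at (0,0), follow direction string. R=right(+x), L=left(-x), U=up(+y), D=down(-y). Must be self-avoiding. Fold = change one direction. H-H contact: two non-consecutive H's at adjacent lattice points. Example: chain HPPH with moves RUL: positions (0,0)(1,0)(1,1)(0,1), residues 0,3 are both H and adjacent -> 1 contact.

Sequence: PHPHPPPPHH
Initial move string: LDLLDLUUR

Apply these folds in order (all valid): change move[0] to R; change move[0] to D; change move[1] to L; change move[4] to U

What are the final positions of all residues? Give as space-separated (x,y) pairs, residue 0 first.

Answer: (0,0) (0,-1) (-1,-1) (-2,-1) (-3,-1) (-3,0) (-4,0) (-4,1) (-4,2) (-3,2)

Derivation:
Initial moves: LDLLDLUUR
Fold: move[0]->R => RDLLDLUUR (positions: [(0, 0), (1, 0), (1, -1), (0, -1), (-1, -1), (-1, -2), (-2, -2), (-2, -1), (-2, 0), (-1, 0)])
Fold: move[0]->D => DDLLDLUUR (positions: [(0, 0), (0, -1), (0, -2), (-1, -2), (-2, -2), (-2, -3), (-3, -3), (-3, -2), (-3, -1), (-2, -1)])
Fold: move[1]->L => DLLLDLUUR (positions: [(0, 0), (0, -1), (-1, -1), (-2, -1), (-3, -1), (-3, -2), (-4, -2), (-4, -1), (-4, 0), (-3, 0)])
Fold: move[4]->U => DLLLULUUR (positions: [(0, 0), (0, -1), (-1, -1), (-2, -1), (-3, -1), (-3, 0), (-4, 0), (-4, 1), (-4, 2), (-3, 2)])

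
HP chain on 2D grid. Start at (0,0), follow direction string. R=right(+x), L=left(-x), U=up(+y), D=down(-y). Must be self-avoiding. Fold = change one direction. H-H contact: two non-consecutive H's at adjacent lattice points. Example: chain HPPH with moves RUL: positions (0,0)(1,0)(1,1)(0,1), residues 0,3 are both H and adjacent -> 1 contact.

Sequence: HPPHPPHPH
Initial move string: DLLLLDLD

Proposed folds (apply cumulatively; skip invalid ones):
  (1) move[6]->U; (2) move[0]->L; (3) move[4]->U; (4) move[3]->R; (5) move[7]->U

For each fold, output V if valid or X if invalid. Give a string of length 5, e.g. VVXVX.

Answer: XVXXV

Derivation:
Initial: DLLLLDLD -> [(0, 0), (0, -1), (-1, -1), (-2, -1), (-3, -1), (-4, -1), (-4, -2), (-5, -2), (-5, -3)]
Fold 1: move[6]->U => DLLLLDUD INVALID (collision), skipped
Fold 2: move[0]->L => LLLLLDLD VALID
Fold 3: move[4]->U => LLLLUDLD INVALID (collision), skipped
Fold 4: move[3]->R => LLLRLDLD INVALID (collision), skipped
Fold 5: move[7]->U => LLLLLDLU VALID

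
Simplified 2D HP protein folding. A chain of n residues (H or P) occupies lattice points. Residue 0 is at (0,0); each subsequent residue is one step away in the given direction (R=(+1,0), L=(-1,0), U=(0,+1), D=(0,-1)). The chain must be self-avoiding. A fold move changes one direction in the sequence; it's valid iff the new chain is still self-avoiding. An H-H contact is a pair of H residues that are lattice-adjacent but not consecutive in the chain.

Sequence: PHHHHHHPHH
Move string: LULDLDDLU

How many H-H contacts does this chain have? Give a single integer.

Positions: [(0, 0), (-1, 0), (-1, 1), (-2, 1), (-2, 0), (-3, 0), (-3, -1), (-3, -2), (-4, -2), (-4, -1)]
H-H contact: residue 1 @(-1,0) - residue 4 @(-2, 0)
H-H contact: residue 6 @(-3,-1) - residue 9 @(-4, -1)

Answer: 2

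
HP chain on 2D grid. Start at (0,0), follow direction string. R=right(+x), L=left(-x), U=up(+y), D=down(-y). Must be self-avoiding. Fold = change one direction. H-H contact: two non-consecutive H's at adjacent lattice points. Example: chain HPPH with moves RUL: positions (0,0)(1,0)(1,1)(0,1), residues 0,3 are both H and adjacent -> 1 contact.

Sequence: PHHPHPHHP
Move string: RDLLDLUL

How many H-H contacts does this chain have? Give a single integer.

Answer: 1

Derivation:
Positions: [(0, 0), (1, 0), (1, -1), (0, -1), (-1, -1), (-1, -2), (-2, -2), (-2, -1), (-3, -1)]
H-H contact: residue 4 @(-1,-1) - residue 7 @(-2, -1)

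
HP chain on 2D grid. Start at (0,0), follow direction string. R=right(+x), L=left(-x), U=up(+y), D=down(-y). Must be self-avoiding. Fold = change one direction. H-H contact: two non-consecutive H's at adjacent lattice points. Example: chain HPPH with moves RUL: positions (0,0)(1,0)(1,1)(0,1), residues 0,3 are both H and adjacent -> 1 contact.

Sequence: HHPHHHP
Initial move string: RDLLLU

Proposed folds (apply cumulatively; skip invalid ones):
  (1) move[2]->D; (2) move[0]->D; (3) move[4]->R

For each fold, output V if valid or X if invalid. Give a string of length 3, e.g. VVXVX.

Answer: VVX

Derivation:
Initial: RDLLLU -> [(0, 0), (1, 0), (1, -1), (0, -1), (-1, -1), (-2, -1), (-2, 0)]
Fold 1: move[2]->D => RDDLLU VALID
Fold 2: move[0]->D => DDDLLU VALID
Fold 3: move[4]->R => DDDLRU INVALID (collision), skipped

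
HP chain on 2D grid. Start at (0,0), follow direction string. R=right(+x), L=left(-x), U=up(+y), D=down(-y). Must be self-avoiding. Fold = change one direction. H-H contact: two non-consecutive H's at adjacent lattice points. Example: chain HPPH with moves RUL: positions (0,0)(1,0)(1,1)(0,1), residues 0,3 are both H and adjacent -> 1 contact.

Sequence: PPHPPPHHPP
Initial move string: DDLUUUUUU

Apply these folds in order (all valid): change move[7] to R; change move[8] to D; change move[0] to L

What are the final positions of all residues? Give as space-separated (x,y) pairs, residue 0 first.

Answer: (0,0) (-1,0) (-1,-1) (-2,-1) (-2,0) (-2,1) (-2,2) (-2,3) (-1,3) (-1,2)

Derivation:
Initial moves: DDLUUUUUU
Fold: move[7]->R => DDLUUUURU (positions: [(0, 0), (0, -1), (0, -2), (-1, -2), (-1, -1), (-1, 0), (-1, 1), (-1, 2), (0, 2), (0, 3)])
Fold: move[8]->D => DDLUUUURD (positions: [(0, 0), (0, -1), (0, -2), (-1, -2), (-1, -1), (-1, 0), (-1, 1), (-1, 2), (0, 2), (0, 1)])
Fold: move[0]->L => LDLUUUURD (positions: [(0, 0), (-1, 0), (-1, -1), (-2, -1), (-2, 0), (-2, 1), (-2, 2), (-2, 3), (-1, 3), (-1, 2)])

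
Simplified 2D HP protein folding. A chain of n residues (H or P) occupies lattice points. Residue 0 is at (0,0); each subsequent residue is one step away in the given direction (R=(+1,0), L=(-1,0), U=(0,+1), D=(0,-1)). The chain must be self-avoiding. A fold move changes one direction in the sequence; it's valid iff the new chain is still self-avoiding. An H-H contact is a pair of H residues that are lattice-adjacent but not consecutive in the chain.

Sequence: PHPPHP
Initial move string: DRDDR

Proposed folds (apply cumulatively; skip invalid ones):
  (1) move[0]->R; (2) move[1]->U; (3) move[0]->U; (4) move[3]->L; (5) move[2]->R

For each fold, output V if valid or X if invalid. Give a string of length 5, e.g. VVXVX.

Initial: DRDDR -> [(0, 0), (0, -1), (1, -1), (1, -2), (1, -3), (2, -3)]
Fold 1: move[0]->R => RRDDR VALID
Fold 2: move[1]->U => RUDDR INVALID (collision), skipped
Fold 3: move[0]->U => URDDR VALID
Fold 4: move[3]->L => URDLR INVALID (collision), skipped
Fold 5: move[2]->R => URRDR VALID

Answer: VXVXV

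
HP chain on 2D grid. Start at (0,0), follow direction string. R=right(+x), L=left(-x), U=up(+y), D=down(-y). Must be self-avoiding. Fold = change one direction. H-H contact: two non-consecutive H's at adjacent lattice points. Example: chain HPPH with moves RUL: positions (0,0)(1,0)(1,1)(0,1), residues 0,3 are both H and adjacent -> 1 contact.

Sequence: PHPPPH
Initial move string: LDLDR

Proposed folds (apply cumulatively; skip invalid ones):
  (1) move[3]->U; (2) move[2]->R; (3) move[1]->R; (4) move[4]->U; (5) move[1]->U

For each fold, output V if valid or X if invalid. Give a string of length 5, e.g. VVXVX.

Answer: XVXXX

Derivation:
Initial: LDLDR -> [(0, 0), (-1, 0), (-1, -1), (-2, -1), (-2, -2), (-1, -2)]
Fold 1: move[3]->U => LDLUR INVALID (collision), skipped
Fold 2: move[2]->R => LDRDR VALID
Fold 3: move[1]->R => LRRDR INVALID (collision), skipped
Fold 4: move[4]->U => LDRDU INVALID (collision), skipped
Fold 5: move[1]->U => LURDR INVALID (collision), skipped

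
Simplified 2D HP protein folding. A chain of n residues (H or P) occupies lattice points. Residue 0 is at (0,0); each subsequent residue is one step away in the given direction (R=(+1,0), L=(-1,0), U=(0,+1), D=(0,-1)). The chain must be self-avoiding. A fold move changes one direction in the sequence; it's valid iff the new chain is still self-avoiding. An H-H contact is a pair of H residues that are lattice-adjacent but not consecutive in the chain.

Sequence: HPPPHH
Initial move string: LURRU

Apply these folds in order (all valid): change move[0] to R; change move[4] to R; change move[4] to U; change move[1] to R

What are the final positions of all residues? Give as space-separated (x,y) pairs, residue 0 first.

Answer: (0,0) (1,0) (2,0) (3,0) (4,0) (4,1)

Derivation:
Initial moves: LURRU
Fold: move[0]->R => RURRU (positions: [(0, 0), (1, 0), (1, 1), (2, 1), (3, 1), (3, 2)])
Fold: move[4]->R => RURRR (positions: [(0, 0), (1, 0), (1, 1), (2, 1), (3, 1), (4, 1)])
Fold: move[4]->U => RURRU (positions: [(0, 0), (1, 0), (1, 1), (2, 1), (3, 1), (3, 2)])
Fold: move[1]->R => RRRRU (positions: [(0, 0), (1, 0), (2, 0), (3, 0), (4, 0), (4, 1)])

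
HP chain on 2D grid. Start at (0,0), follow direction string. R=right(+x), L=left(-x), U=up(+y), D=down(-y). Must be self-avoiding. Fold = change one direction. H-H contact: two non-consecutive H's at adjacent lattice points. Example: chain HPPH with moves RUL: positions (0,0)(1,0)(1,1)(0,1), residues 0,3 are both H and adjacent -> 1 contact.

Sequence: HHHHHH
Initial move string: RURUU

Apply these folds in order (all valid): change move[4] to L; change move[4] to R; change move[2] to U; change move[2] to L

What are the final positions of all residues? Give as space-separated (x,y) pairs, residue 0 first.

Initial moves: RURUU
Fold: move[4]->L => RURUL (positions: [(0, 0), (1, 0), (1, 1), (2, 1), (2, 2), (1, 2)])
Fold: move[4]->R => RURUR (positions: [(0, 0), (1, 0), (1, 1), (2, 1), (2, 2), (3, 2)])
Fold: move[2]->U => RUUUR (positions: [(0, 0), (1, 0), (1, 1), (1, 2), (1, 3), (2, 3)])
Fold: move[2]->L => RULUR (positions: [(0, 0), (1, 0), (1, 1), (0, 1), (0, 2), (1, 2)])

Answer: (0,0) (1,0) (1,1) (0,1) (0,2) (1,2)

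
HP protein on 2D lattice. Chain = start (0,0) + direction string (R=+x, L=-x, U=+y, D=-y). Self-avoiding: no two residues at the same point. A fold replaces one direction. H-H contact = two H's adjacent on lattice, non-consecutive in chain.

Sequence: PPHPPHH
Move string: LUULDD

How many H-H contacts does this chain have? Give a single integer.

Answer: 1

Derivation:
Positions: [(0, 0), (-1, 0), (-1, 1), (-1, 2), (-2, 2), (-2, 1), (-2, 0)]
H-H contact: residue 2 @(-1,1) - residue 5 @(-2, 1)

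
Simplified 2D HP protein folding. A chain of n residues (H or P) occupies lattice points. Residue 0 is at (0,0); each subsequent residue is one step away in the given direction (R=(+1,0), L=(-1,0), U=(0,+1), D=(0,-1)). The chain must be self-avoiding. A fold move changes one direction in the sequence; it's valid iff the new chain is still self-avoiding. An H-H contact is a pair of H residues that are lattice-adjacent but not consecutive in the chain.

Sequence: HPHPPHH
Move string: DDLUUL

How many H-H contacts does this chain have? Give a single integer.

Answer: 1

Derivation:
Positions: [(0, 0), (0, -1), (0, -2), (-1, -2), (-1, -1), (-1, 0), (-2, 0)]
H-H contact: residue 0 @(0,0) - residue 5 @(-1, 0)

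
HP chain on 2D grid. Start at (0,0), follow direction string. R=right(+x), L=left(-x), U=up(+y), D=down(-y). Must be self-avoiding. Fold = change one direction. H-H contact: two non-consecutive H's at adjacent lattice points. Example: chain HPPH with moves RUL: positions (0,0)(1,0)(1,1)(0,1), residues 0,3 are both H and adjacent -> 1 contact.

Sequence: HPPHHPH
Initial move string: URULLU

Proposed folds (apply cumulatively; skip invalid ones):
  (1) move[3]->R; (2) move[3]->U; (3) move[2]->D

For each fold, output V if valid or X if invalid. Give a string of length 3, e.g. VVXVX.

Initial: URULLU -> [(0, 0), (0, 1), (1, 1), (1, 2), (0, 2), (-1, 2), (-1, 3)]
Fold 1: move[3]->R => URURLU INVALID (collision), skipped
Fold 2: move[3]->U => URUULU VALID
Fold 3: move[2]->D => URDULU INVALID (collision), skipped

Answer: XVX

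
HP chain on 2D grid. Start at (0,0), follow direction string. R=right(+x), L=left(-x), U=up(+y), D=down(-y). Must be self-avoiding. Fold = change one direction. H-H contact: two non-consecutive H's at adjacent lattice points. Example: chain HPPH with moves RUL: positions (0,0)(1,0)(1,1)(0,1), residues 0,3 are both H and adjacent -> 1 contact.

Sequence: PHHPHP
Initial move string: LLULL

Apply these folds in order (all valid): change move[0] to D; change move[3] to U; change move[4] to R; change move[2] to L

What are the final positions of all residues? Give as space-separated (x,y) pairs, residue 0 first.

Initial moves: LLULL
Fold: move[0]->D => DLULL (positions: [(0, 0), (0, -1), (-1, -1), (-1, 0), (-2, 0), (-3, 0)])
Fold: move[3]->U => DLUUL (positions: [(0, 0), (0, -1), (-1, -1), (-1, 0), (-1, 1), (-2, 1)])
Fold: move[4]->R => DLUUR (positions: [(0, 0), (0, -1), (-1, -1), (-1, 0), (-1, 1), (0, 1)])
Fold: move[2]->L => DLLUR (positions: [(0, 0), (0, -1), (-1, -1), (-2, -1), (-2, 0), (-1, 0)])

Answer: (0,0) (0,-1) (-1,-1) (-2,-1) (-2,0) (-1,0)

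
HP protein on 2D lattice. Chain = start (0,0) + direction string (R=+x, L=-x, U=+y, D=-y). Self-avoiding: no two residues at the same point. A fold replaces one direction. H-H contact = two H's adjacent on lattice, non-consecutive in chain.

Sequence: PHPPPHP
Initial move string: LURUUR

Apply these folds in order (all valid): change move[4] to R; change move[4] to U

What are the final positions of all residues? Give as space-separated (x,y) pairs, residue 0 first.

Answer: (0,0) (-1,0) (-1,1) (0,1) (0,2) (0,3) (1,3)

Derivation:
Initial moves: LURUUR
Fold: move[4]->R => LURURR (positions: [(0, 0), (-1, 0), (-1, 1), (0, 1), (0, 2), (1, 2), (2, 2)])
Fold: move[4]->U => LURUUR (positions: [(0, 0), (-1, 0), (-1, 1), (0, 1), (0, 2), (0, 3), (1, 3)])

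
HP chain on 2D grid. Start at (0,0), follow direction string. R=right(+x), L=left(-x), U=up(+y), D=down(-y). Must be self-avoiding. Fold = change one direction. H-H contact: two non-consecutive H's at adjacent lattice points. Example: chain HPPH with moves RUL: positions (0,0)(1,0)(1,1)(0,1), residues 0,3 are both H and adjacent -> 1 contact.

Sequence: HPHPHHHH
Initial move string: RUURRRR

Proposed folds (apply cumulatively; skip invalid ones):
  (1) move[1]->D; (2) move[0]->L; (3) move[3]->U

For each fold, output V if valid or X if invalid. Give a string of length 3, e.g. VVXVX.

Answer: XVV

Derivation:
Initial: RUURRRR -> [(0, 0), (1, 0), (1, 1), (1, 2), (2, 2), (3, 2), (4, 2), (5, 2)]
Fold 1: move[1]->D => RDURRRR INVALID (collision), skipped
Fold 2: move[0]->L => LUURRRR VALID
Fold 3: move[3]->U => LUUURRR VALID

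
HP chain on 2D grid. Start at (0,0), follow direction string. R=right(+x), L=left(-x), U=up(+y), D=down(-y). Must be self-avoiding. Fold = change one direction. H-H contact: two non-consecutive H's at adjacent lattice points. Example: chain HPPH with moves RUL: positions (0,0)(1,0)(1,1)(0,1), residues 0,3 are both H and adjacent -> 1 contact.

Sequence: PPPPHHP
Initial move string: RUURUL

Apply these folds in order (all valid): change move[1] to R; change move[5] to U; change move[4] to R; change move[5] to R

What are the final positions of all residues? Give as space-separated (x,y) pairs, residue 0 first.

Answer: (0,0) (1,0) (2,0) (2,1) (3,1) (4,1) (5,1)

Derivation:
Initial moves: RUURUL
Fold: move[1]->R => RRURUL (positions: [(0, 0), (1, 0), (2, 0), (2, 1), (3, 1), (3, 2), (2, 2)])
Fold: move[5]->U => RRURUU (positions: [(0, 0), (1, 0), (2, 0), (2, 1), (3, 1), (3, 2), (3, 3)])
Fold: move[4]->R => RRURRU (positions: [(0, 0), (1, 0), (2, 0), (2, 1), (3, 1), (4, 1), (4, 2)])
Fold: move[5]->R => RRURRR (positions: [(0, 0), (1, 0), (2, 0), (2, 1), (3, 1), (4, 1), (5, 1)])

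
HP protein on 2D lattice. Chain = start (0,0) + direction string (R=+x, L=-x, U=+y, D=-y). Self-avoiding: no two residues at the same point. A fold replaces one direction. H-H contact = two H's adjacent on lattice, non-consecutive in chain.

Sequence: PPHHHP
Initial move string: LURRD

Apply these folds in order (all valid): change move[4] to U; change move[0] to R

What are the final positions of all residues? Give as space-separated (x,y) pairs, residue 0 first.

Answer: (0,0) (1,0) (1,1) (2,1) (3,1) (3,2)

Derivation:
Initial moves: LURRD
Fold: move[4]->U => LURRU (positions: [(0, 0), (-1, 0), (-1, 1), (0, 1), (1, 1), (1, 2)])
Fold: move[0]->R => RURRU (positions: [(0, 0), (1, 0), (1, 1), (2, 1), (3, 1), (3, 2)])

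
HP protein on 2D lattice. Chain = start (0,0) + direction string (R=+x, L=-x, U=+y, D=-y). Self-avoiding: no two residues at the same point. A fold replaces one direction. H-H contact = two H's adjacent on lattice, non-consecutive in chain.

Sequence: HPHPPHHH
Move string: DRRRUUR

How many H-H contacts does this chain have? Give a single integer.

Answer: 0

Derivation:
Positions: [(0, 0), (0, -1), (1, -1), (2, -1), (3, -1), (3, 0), (3, 1), (4, 1)]
No H-H contacts found.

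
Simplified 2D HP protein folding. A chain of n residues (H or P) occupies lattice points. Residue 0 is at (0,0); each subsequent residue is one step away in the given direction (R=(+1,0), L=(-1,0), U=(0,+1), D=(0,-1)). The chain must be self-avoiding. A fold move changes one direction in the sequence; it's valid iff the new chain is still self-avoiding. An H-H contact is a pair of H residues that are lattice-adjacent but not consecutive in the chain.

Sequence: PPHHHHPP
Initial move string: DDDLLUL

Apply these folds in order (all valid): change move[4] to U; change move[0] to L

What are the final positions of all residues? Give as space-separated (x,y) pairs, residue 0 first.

Answer: (0,0) (-1,0) (-1,-1) (-1,-2) (-2,-2) (-2,-1) (-2,0) (-3,0)

Derivation:
Initial moves: DDDLLUL
Fold: move[4]->U => DDDLUUL (positions: [(0, 0), (0, -1), (0, -2), (0, -3), (-1, -3), (-1, -2), (-1, -1), (-2, -1)])
Fold: move[0]->L => LDDLUUL (positions: [(0, 0), (-1, 0), (-1, -1), (-1, -2), (-2, -2), (-2, -1), (-2, 0), (-3, 0)])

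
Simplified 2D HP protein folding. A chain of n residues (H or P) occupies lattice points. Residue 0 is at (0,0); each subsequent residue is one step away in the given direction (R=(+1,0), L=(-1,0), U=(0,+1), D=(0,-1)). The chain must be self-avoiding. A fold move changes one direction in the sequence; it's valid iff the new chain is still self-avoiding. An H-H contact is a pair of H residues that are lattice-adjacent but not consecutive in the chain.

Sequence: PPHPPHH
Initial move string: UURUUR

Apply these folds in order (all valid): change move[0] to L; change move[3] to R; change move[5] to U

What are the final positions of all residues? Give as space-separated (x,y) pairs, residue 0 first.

Initial moves: UURUUR
Fold: move[0]->L => LURUUR (positions: [(0, 0), (-1, 0), (-1, 1), (0, 1), (0, 2), (0, 3), (1, 3)])
Fold: move[3]->R => LURRUR (positions: [(0, 0), (-1, 0), (-1, 1), (0, 1), (1, 1), (1, 2), (2, 2)])
Fold: move[5]->U => LURRUU (positions: [(0, 0), (-1, 0), (-1, 1), (0, 1), (1, 1), (1, 2), (1, 3)])

Answer: (0,0) (-1,0) (-1,1) (0,1) (1,1) (1,2) (1,3)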